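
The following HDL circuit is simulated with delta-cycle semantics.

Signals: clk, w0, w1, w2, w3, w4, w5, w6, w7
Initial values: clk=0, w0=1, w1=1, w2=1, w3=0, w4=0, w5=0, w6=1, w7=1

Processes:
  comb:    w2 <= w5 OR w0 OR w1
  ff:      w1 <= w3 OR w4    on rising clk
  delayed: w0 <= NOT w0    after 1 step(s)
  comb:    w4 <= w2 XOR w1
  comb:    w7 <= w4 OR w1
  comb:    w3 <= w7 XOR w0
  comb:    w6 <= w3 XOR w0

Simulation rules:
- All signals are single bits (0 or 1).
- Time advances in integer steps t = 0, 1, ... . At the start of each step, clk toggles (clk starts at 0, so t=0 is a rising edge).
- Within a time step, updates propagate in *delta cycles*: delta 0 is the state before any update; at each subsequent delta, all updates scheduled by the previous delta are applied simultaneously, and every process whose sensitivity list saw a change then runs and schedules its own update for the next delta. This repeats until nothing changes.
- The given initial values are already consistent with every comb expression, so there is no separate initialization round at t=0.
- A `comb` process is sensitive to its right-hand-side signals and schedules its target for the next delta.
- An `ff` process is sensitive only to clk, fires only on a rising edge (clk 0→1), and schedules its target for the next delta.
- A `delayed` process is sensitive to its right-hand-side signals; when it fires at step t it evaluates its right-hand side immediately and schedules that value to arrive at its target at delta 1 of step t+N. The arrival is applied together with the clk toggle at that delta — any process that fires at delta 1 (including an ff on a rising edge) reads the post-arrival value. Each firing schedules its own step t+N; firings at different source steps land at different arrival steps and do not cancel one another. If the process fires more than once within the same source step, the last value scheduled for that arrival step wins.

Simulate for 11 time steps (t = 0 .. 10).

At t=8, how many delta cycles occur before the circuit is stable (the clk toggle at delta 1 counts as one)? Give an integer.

6

t=0 Δ0: clk=0 w1=1 w5=0 w7=1 w0=1 w3=0 w6=1 w2=1 w4=0
  Δ1: clk:0→1
  Δ2: w1:1→0
  Δ3: w7:1→0, w4:0→1
  Δ4: w7:0→1, w3:0→1
  Δ5: w3:1→0, w6:1→0
  Δ6: w6:0→1
  (6Δ to stable)
t=1 Δ0: clk=1 w1=0 w5=0 w7=1 w0=1 w3=0 w6=1 w2=1 w4=1
  Δ1: clk:1→0
  (1Δ to stable)
t=2 Δ0: clk=0 w1=0 w5=0 w7=1 w0=1 w3=0 w6=1 w2=1 w4=1
  Δ1: clk:0→1
  Δ2: w1:0→1
  Δ3: w4:1→0
  (3Δ to stable)
t=3 Δ0: clk=1 w1=1 w5=0 w7=1 w0=1 w3=0 w6=1 w2=1 w4=0
  Δ1: clk:1→0
  (1Δ to stable)
t=4 Δ0: clk=0 w1=1 w5=0 w7=1 w0=1 w3=0 w6=1 w2=1 w4=0
  Δ1: clk:0→1
  Δ2: w1:1→0
  Δ3: w7:1→0, w4:0→1
  Δ4: w7:0→1, w3:0→1
  Δ5: w3:1→0, w6:1→0
  Δ6: w6:0→1
  (6Δ to stable)
t=5 Δ0: clk=1 w1=0 w5=0 w7=1 w0=1 w3=0 w6=1 w2=1 w4=1
  Δ1: clk:1→0
  (1Δ to stable)
t=6 Δ0: clk=0 w1=0 w5=0 w7=1 w0=1 w3=0 w6=1 w2=1 w4=1
  Δ1: clk:0→1
  Δ2: w1:0→1
  Δ3: w4:1→0
  (3Δ to stable)
t=7 Δ0: clk=1 w1=1 w5=0 w7=1 w0=1 w3=0 w6=1 w2=1 w4=0
  Δ1: clk:1→0
  (1Δ to stable)
t=8 Δ0: clk=0 w1=1 w5=0 w7=1 w0=1 w3=0 w6=1 w2=1 w4=0
  Δ1: clk:0→1
  Δ2: w1:1→0
  Δ3: w7:1→0, w4:0→1
  Δ4: w7:0→1, w3:0→1
  Δ5: w3:1→0, w6:1→0
  Δ6: w6:0→1
  (6Δ to stable)
t=9 Δ0: clk=1 w1=0 w5=0 w7=1 w0=1 w3=0 w6=1 w2=1 w4=1
  Δ1: clk:1→0
  (1Δ to stable)
t=10 Δ0: clk=0 w1=0 w5=0 w7=1 w0=1 w3=0 w6=1 w2=1 w4=1
  Δ1: clk:0→1
  Δ2: w1:0→1
  Δ3: w4:1→0
  (3Δ to stable)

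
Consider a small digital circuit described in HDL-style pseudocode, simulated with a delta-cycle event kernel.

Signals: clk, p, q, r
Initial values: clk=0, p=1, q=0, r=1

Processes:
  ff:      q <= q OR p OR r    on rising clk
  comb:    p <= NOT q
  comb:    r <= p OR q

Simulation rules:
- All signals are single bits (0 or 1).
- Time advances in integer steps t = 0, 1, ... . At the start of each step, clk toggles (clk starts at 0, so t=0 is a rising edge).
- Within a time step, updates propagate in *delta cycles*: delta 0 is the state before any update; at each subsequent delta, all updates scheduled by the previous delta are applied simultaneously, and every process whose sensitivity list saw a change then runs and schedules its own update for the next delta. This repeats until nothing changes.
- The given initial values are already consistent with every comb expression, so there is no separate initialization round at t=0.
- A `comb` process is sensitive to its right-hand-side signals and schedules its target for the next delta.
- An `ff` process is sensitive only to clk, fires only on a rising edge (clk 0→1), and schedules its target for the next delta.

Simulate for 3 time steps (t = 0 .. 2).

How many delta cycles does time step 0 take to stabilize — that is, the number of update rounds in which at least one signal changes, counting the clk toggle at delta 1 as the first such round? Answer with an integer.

3

t=0 Δ0: r=1 p=1 clk=0 q=0
  Δ1: clk:0→1
  Δ2: q:0→1
  Δ3: p:1→0
  (3Δ to stable)
t=1 Δ0: r=1 p=0 clk=1 q=1
  Δ1: clk:1→0
  (1Δ to stable)
t=2 Δ0: r=1 p=0 clk=0 q=1
  Δ1: clk:0→1
  (1Δ to stable)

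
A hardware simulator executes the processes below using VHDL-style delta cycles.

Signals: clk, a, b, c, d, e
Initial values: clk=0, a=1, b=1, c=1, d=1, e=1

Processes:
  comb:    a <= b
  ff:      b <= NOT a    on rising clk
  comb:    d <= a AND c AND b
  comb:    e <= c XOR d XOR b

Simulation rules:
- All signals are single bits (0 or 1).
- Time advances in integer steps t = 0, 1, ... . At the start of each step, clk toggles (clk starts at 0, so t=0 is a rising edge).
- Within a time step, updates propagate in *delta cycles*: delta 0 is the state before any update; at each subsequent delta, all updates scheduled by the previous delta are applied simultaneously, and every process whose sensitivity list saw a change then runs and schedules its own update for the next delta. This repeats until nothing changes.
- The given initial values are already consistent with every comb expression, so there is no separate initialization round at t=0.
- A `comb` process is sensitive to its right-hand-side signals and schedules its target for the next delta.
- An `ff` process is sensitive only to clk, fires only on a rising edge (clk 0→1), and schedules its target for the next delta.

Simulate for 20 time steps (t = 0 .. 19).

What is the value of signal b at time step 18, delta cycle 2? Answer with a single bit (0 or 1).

1

t0.Δ0 a=1 clk=0 c=1 b=1 e=1 d=1
t0.Δ1 a=1 clk=1 c=1 b=1 e=1 d=1
t0.Δ2 a=1 clk=1 c=1 b=0 e=1 d=1
t0.Δ3 a=0 clk=1 c=1 b=0 e=0 d=0
t0.Δ4 a=0 clk=1 c=1 b=0 e=1 d=0
t1.Δ0 a=0 clk=1 c=1 b=0 e=1 d=0
t1.Δ1 a=0 clk=0 c=1 b=0 e=1 d=0
t2.Δ0 a=0 clk=0 c=1 b=0 e=1 d=0
t2.Δ1 a=0 clk=1 c=1 b=0 e=1 d=0
t2.Δ2 a=0 clk=1 c=1 b=1 e=1 d=0
t2.Δ3 a=1 clk=1 c=1 b=1 e=0 d=0
t2.Δ4 a=1 clk=1 c=1 b=1 e=0 d=1
t2.Δ5 a=1 clk=1 c=1 b=1 e=1 d=1
t3.Δ0 a=1 clk=1 c=1 b=1 e=1 d=1
t3.Δ1 a=1 clk=0 c=1 b=1 e=1 d=1
t4.Δ0 a=1 clk=0 c=1 b=1 e=1 d=1
t4.Δ1 a=1 clk=1 c=1 b=1 e=1 d=1
t4.Δ2 a=1 clk=1 c=1 b=0 e=1 d=1
t4.Δ3 a=0 clk=1 c=1 b=0 e=0 d=0
t4.Δ4 a=0 clk=1 c=1 b=0 e=1 d=0
t5.Δ0 a=0 clk=1 c=1 b=0 e=1 d=0
t5.Δ1 a=0 clk=0 c=1 b=0 e=1 d=0
t6.Δ0 a=0 clk=0 c=1 b=0 e=1 d=0
t6.Δ1 a=0 clk=1 c=1 b=0 e=1 d=0
t6.Δ2 a=0 clk=1 c=1 b=1 e=1 d=0
t6.Δ3 a=1 clk=1 c=1 b=1 e=0 d=0
t6.Δ4 a=1 clk=1 c=1 b=1 e=0 d=1
t6.Δ5 a=1 clk=1 c=1 b=1 e=1 d=1
t7.Δ0 a=1 clk=1 c=1 b=1 e=1 d=1
t7.Δ1 a=1 clk=0 c=1 b=1 e=1 d=1
t8.Δ0 a=1 clk=0 c=1 b=1 e=1 d=1
t8.Δ1 a=1 clk=1 c=1 b=1 e=1 d=1
t8.Δ2 a=1 clk=1 c=1 b=0 e=1 d=1
t8.Δ3 a=0 clk=1 c=1 b=0 e=0 d=0
t8.Δ4 a=0 clk=1 c=1 b=0 e=1 d=0
t9.Δ0 a=0 clk=1 c=1 b=0 e=1 d=0
t9.Δ1 a=0 clk=0 c=1 b=0 e=1 d=0
t10.Δ0 a=0 clk=0 c=1 b=0 e=1 d=0
t10.Δ1 a=0 clk=1 c=1 b=0 e=1 d=0
t10.Δ2 a=0 clk=1 c=1 b=1 e=1 d=0
t10.Δ3 a=1 clk=1 c=1 b=1 e=0 d=0
t10.Δ4 a=1 clk=1 c=1 b=1 e=0 d=1
t10.Δ5 a=1 clk=1 c=1 b=1 e=1 d=1
t11.Δ0 a=1 clk=1 c=1 b=1 e=1 d=1
t11.Δ1 a=1 clk=0 c=1 b=1 e=1 d=1
t12.Δ0 a=1 clk=0 c=1 b=1 e=1 d=1
t12.Δ1 a=1 clk=1 c=1 b=1 e=1 d=1
t12.Δ2 a=1 clk=1 c=1 b=0 e=1 d=1
t12.Δ3 a=0 clk=1 c=1 b=0 e=0 d=0
t12.Δ4 a=0 clk=1 c=1 b=0 e=1 d=0
t13.Δ0 a=0 clk=1 c=1 b=0 e=1 d=0
t13.Δ1 a=0 clk=0 c=1 b=0 e=1 d=0
t14.Δ0 a=0 clk=0 c=1 b=0 e=1 d=0
t14.Δ1 a=0 clk=1 c=1 b=0 e=1 d=0
t14.Δ2 a=0 clk=1 c=1 b=1 e=1 d=0
t14.Δ3 a=1 clk=1 c=1 b=1 e=0 d=0
t14.Δ4 a=1 clk=1 c=1 b=1 e=0 d=1
t14.Δ5 a=1 clk=1 c=1 b=1 e=1 d=1
t15.Δ0 a=1 clk=1 c=1 b=1 e=1 d=1
t15.Δ1 a=1 clk=0 c=1 b=1 e=1 d=1
t16.Δ0 a=1 clk=0 c=1 b=1 e=1 d=1
t16.Δ1 a=1 clk=1 c=1 b=1 e=1 d=1
t16.Δ2 a=1 clk=1 c=1 b=0 e=1 d=1
t16.Δ3 a=0 clk=1 c=1 b=0 e=0 d=0
t16.Δ4 a=0 clk=1 c=1 b=0 e=1 d=0
t17.Δ0 a=0 clk=1 c=1 b=0 e=1 d=0
t17.Δ1 a=0 clk=0 c=1 b=0 e=1 d=0
t18.Δ0 a=0 clk=0 c=1 b=0 e=1 d=0
t18.Δ1 a=0 clk=1 c=1 b=0 e=1 d=0
t18.Δ2 a=0 clk=1 c=1 b=1 e=1 d=0
t18.Δ3 a=1 clk=1 c=1 b=1 e=0 d=0
t18.Δ4 a=1 clk=1 c=1 b=1 e=0 d=1
t18.Δ5 a=1 clk=1 c=1 b=1 e=1 d=1
t19.Δ0 a=1 clk=1 c=1 b=1 e=1 d=1
t19.Δ1 a=1 clk=0 c=1 b=1 e=1 d=1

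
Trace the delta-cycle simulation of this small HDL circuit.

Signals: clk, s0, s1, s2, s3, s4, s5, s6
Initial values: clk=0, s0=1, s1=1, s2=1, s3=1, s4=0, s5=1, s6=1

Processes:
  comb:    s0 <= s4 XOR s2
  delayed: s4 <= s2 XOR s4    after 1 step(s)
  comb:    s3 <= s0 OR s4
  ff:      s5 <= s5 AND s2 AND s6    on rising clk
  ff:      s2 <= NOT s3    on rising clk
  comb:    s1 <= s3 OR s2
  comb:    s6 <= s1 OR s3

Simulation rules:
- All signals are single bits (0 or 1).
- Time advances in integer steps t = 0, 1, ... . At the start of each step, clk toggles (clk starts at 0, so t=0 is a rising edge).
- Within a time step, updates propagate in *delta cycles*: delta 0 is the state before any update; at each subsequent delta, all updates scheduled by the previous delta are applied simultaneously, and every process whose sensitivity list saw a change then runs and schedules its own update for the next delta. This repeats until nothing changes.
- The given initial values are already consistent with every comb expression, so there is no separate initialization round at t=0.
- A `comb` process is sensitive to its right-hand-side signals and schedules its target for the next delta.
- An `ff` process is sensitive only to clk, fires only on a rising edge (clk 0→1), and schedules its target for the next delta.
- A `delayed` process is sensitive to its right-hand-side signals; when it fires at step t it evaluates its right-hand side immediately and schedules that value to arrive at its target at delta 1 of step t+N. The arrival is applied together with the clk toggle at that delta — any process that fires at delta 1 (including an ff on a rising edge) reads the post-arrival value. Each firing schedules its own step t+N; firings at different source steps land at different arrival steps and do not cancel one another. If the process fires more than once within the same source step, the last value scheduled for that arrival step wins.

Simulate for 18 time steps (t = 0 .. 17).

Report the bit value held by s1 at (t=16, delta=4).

t0.Δ0 s3=1 s4=0 s0=1 s6=1 s5=1 clk=0 s1=1 s2=1
t0.Δ1 s3=1 s4=0 s0=1 s6=1 s5=1 clk=1 s1=1 s2=1
t0.Δ2 s3=1 s4=0 s0=1 s6=1 s5=1 clk=1 s1=1 s2=0
t0.Δ3 s3=1 s4=0 s0=0 s6=1 s5=1 clk=1 s1=1 s2=0
t0.Δ4 s3=0 s4=0 s0=0 s6=1 s5=1 clk=1 s1=1 s2=0
t0.Δ5 s3=0 s4=0 s0=0 s6=1 s5=1 clk=1 s1=0 s2=0
t0.Δ6 s3=0 s4=0 s0=0 s6=0 s5=1 clk=1 s1=0 s2=0
t1.Δ0 s3=0 s4=0 s0=0 s6=0 s5=1 clk=1 s1=0 s2=0
t1.Δ1 s3=0 s4=0 s0=0 s6=0 s5=1 clk=0 s1=0 s2=0
t2.Δ0 s3=0 s4=0 s0=0 s6=0 s5=1 clk=0 s1=0 s2=0
t2.Δ1 s3=0 s4=0 s0=0 s6=0 s5=1 clk=1 s1=0 s2=0
t2.Δ2 s3=0 s4=0 s0=0 s6=0 s5=0 clk=1 s1=0 s2=1
t2.Δ3 s3=0 s4=0 s0=1 s6=0 s5=0 clk=1 s1=1 s2=1
t2.Δ4 s3=1 s4=0 s0=1 s6=1 s5=0 clk=1 s1=1 s2=1
t3.Δ0 s3=1 s4=0 s0=1 s6=1 s5=0 clk=1 s1=1 s2=1
t3.Δ1 s3=1 s4=1 s0=1 s6=1 s5=0 clk=0 s1=1 s2=1
t3.Δ2 s3=1 s4=1 s0=0 s6=1 s5=0 clk=0 s1=1 s2=1
t4.Δ0 s3=1 s4=1 s0=0 s6=1 s5=0 clk=0 s1=1 s2=1
t4.Δ1 s3=1 s4=0 s0=0 s6=1 s5=0 clk=1 s1=1 s2=1
t4.Δ2 s3=0 s4=0 s0=1 s6=1 s5=0 clk=1 s1=1 s2=0
t4.Δ3 s3=1 s4=0 s0=0 s6=1 s5=0 clk=1 s1=0 s2=0
t4.Δ4 s3=0 s4=0 s0=0 s6=1 s5=0 clk=1 s1=1 s2=0
t4.Δ5 s3=0 s4=0 s0=0 s6=1 s5=0 clk=1 s1=0 s2=0
t4.Δ6 s3=0 s4=0 s0=0 s6=0 s5=0 clk=1 s1=0 s2=0
t5.Δ0 s3=0 s4=0 s0=0 s6=0 s5=0 clk=1 s1=0 s2=0
t5.Δ1 s3=0 s4=0 s0=0 s6=0 s5=0 clk=0 s1=0 s2=0
t6.Δ0 s3=0 s4=0 s0=0 s6=0 s5=0 clk=0 s1=0 s2=0
t6.Δ1 s3=0 s4=0 s0=0 s6=0 s5=0 clk=1 s1=0 s2=0
t6.Δ2 s3=0 s4=0 s0=0 s6=0 s5=0 clk=1 s1=0 s2=1
t6.Δ3 s3=0 s4=0 s0=1 s6=0 s5=0 clk=1 s1=1 s2=1
t6.Δ4 s3=1 s4=0 s0=1 s6=1 s5=0 clk=1 s1=1 s2=1
t7.Δ0 s3=1 s4=0 s0=1 s6=1 s5=0 clk=1 s1=1 s2=1
t7.Δ1 s3=1 s4=1 s0=1 s6=1 s5=0 clk=0 s1=1 s2=1
t7.Δ2 s3=1 s4=1 s0=0 s6=1 s5=0 clk=0 s1=1 s2=1
t8.Δ0 s3=1 s4=1 s0=0 s6=1 s5=0 clk=0 s1=1 s2=1
t8.Δ1 s3=1 s4=0 s0=0 s6=1 s5=0 clk=1 s1=1 s2=1
t8.Δ2 s3=0 s4=0 s0=1 s6=1 s5=0 clk=1 s1=1 s2=0
t8.Δ3 s3=1 s4=0 s0=0 s6=1 s5=0 clk=1 s1=0 s2=0
t8.Δ4 s3=0 s4=0 s0=0 s6=1 s5=0 clk=1 s1=1 s2=0
t8.Δ5 s3=0 s4=0 s0=0 s6=1 s5=0 clk=1 s1=0 s2=0
t8.Δ6 s3=0 s4=0 s0=0 s6=0 s5=0 clk=1 s1=0 s2=0
t9.Δ0 s3=0 s4=0 s0=0 s6=0 s5=0 clk=1 s1=0 s2=0
t9.Δ1 s3=0 s4=0 s0=0 s6=0 s5=0 clk=0 s1=0 s2=0
t10.Δ0 s3=0 s4=0 s0=0 s6=0 s5=0 clk=0 s1=0 s2=0
t10.Δ1 s3=0 s4=0 s0=0 s6=0 s5=0 clk=1 s1=0 s2=0
t10.Δ2 s3=0 s4=0 s0=0 s6=0 s5=0 clk=1 s1=0 s2=1
t10.Δ3 s3=0 s4=0 s0=1 s6=0 s5=0 clk=1 s1=1 s2=1
t10.Δ4 s3=1 s4=0 s0=1 s6=1 s5=0 clk=1 s1=1 s2=1
t11.Δ0 s3=1 s4=0 s0=1 s6=1 s5=0 clk=1 s1=1 s2=1
t11.Δ1 s3=1 s4=1 s0=1 s6=1 s5=0 clk=0 s1=1 s2=1
t11.Δ2 s3=1 s4=1 s0=0 s6=1 s5=0 clk=0 s1=1 s2=1
t12.Δ0 s3=1 s4=1 s0=0 s6=1 s5=0 clk=0 s1=1 s2=1
t12.Δ1 s3=1 s4=0 s0=0 s6=1 s5=0 clk=1 s1=1 s2=1
t12.Δ2 s3=0 s4=0 s0=1 s6=1 s5=0 clk=1 s1=1 s2=0
t12.Δ3 s3=1 s4=0 s0=0 s6=1 s5=0 clk=1 s1=0 s2=0
t12.Δ4 s3=0 s4=0 s0=0 s6=1 s5=0 clk=1 s1=1 s2=0
t12.Δ5 s3=0 s4=0 s0=0 s6=1 s5=0 clk=1 s1=0 s2=0
t12.Δ6 s3=0 s4=0 s0=0 s6=0 s5=0 clk=1 s1=0 s2=0
t13.Δ0 s3=0 s4=0 s0=0 s6=0 s5=0 clk=1 s1=0 s2=0
t13.Δ1 s3=0 s4=0 s0=0 s6=0 s5=0 clk=0 s1=0 s2=0
t14.Δ0 s3=0 s4=0 s0=0 s6=0 s5=0 clk=0 s1=0 s2=0
t14.Δ1 s3=0 s4=0 s0=0 s6=0 s5=0 clk=1 s1=0 s2=0
t14.Δ2 s3=0 s4=0 s0=0 s6=0 s5=0 clk=1 s1=0 s2=1
t14.Δ3 s3=0 s4=0 s0=1 s6=0 s5=0 clk=1 s1=1 s2=1
t14.Δ4 s3=1 s4=0 s0=1 s6=1 s5=0 clk=1 s1=1 s2=1
t15.Δ0 s3=1 s4=0 s0=1 s6=1 s5=0 clk=1 s1=1 s2=1
t15.Δ1 s3=1 s4=1 s0=1 s6=1 s5=0 clk=0 s1=1 s2=1
t15.Δ2 s3=1 s4=1 s0=0 s6=1 s5=0 clk=0 s1=1 s2=1
t16.Δ0 s3=1 s4=1 s0=0 s6=1 s5=0 clk=0 s1=1 s2=1
t16.Δ1 s3=1 s4=0 s0=0 s6=1 s5=0 clk=1 s1=1 s2=1
t16.Δ2 s3=0 s4=0 s0=1 s6=1 s5=0 clk=1 s1=1 s2=0
t16.Δ3 s3=1 s4=0 s0=0 s6=1 s5=0 clk=1 s1=0 s2=0
t16.Δ4 s3=0 s4=0 s0=0 s6=1 s5=0 clk=1 s1=1 s2=0
t16.Δ5 s3=0 s4=0 s0=0 s6=1 s5=0 clk=1 s1=0 s2=0
t16.Δ6 s3=0 s4=0 s0=0 s6=0 s5=0 clk=1 s1=0 s2=0
t17.Δ0 s3=0 s4=0 s0=0 s6=0 s5=0 clk=1 s1=0 s2=0
t17.Δ1 s3=0 s4=0 s0=0 s6=0 s5=0 clk=0 s1=0 s2=0

1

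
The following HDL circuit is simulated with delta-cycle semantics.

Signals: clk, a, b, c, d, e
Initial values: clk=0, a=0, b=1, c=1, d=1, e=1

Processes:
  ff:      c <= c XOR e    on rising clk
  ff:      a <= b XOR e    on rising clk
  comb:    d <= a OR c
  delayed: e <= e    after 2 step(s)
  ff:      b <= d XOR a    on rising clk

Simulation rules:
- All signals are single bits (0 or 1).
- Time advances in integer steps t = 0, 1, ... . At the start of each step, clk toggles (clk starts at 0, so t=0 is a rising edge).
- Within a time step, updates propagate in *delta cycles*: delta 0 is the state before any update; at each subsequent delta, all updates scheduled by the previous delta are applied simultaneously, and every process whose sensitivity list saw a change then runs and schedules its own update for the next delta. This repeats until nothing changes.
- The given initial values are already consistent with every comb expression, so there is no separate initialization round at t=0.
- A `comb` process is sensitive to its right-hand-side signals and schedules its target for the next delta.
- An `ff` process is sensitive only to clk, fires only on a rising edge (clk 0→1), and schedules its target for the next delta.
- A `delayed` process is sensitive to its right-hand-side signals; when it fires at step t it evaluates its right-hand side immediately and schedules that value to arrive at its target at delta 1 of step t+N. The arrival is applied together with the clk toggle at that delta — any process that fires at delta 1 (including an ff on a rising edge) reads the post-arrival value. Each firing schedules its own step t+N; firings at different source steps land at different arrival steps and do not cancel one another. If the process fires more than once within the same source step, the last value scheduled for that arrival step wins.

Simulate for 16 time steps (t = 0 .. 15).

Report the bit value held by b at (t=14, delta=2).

t0.Δ0 e=1 a=0 clk=0 d=1 b=1 c=1
t0.Δ1 e=1 a=0 clk=1 d=1 b=1 c=1
t0.Δ2 e=1 a=0 clk=1 d=1 b=1 c=0
t0.Δ3 e=1 a=0 clk=1 d=0 b=1 c=0
t1.Δ0 e=1 a=0 clk=1 d=0 b=1 c=0
t1.Δ1 e=1 a=0 clk=0 d=0 b=1 c=0
t2.Δ0 e=1 a=0 clk=0 d=0 b=1 c=0
t2.Δ1 e=1 a=0 clk=1 d=0 b=1 c=0
t2.Δ2 e=1 a=0 clk=1 d=0 b=0 c=1
t2.Δ3 e=1 a=0 clk=1 d=1 b=0 c=1
t3.Δ0 e=1 a=0 clk=1 d=1 b=0 c=1
t3.Δ1 e=1 a=0 clk=0 d=1 b=0 c=1
t4.Δ0 e=1 a=0 clk=0 d=1 b=0 c=1
t4.Δ1 e=1 a=0 clk=1 d=1 b=0 c=1
t4.Δ2 e=1 a=1 clk=1 d=1 b=1 c=0
t5.Δ0 e=1 a=1 clk=1 d=1 b=1 c=0
t5.Δ1 e=1 a=1 clk=0 d=1 b=1 c=0
t6.Δ0 e=1 a=1 clk=0 d=1 b=1 c=0
t6.Δ1 e=1 a=1 clk=1 d=1 b=1 c=0
t6.Δ2 e=1 a=0 clk=1 d=1 b=0 c=1
t7.Δ0 e=1 a=0 clk=1 d=1 b=0 c=1
t7.Δ1 e=1 a=0 clk=0 d=1 b=0 c=1
t8.Δ0 e=1 a=0 clk=0 d=1 b=0 c=1
t8.Δ1 e=1 a=0 clk=1 d=1 b=0 c=1
t8.Δ2 e=1 a=1 clk=1 d=1 b=1 c=0
t9.Δ0 e=1 a=1 clk=1 d=1 b=1 c=0
t9.Δ1 e=1 a=1 clk=0 d=1 b=1 c=0
t10.Δ0 e=1 a=1 clk=0 d=1 b=1 c=0
t10.Δ1 e=1 a=1 clk=1 d=1 b=1 c=0
t10.Δ2 e=1 a=0 clk=1 d=1 b=0 c=1
t11.Δ0 e=1 a=0 clk=1 d=1 b=0 c=1
t11.Δ1 e=1 a=0 clk=0 d=1 b=0 c=1
t12.Δ0 e=1 a=0 clk=0 d=1 b=0 c=1
t12.Δ1 e=1 a=0 clk=1 d=1 b=0 c=1
t12.Δ2 e=1 a=1 clk=1 d=1 b=1 c=0
t13.Δ0 e=1 a=1 clk=1 d=1 b=1 c=0
t13.Δ1 e=1 a=1 clk=0 d=1 b=1 c=0
t14.Δ0 e=1 a=1 clk=0 d=1 b=1 c=0
t14.Δ1 e=1 a=1 clk=1 d=1 b=1 c=0
t14.Δ2 e=1 a=0 clk=1 d=1 b=0 c=1
t15.Δ0 e=1 a=0 clk=1 d=1 b=0 c=1
t15.Δ1 e=1 a=0 clk=0 d=1 b=0 c=1

0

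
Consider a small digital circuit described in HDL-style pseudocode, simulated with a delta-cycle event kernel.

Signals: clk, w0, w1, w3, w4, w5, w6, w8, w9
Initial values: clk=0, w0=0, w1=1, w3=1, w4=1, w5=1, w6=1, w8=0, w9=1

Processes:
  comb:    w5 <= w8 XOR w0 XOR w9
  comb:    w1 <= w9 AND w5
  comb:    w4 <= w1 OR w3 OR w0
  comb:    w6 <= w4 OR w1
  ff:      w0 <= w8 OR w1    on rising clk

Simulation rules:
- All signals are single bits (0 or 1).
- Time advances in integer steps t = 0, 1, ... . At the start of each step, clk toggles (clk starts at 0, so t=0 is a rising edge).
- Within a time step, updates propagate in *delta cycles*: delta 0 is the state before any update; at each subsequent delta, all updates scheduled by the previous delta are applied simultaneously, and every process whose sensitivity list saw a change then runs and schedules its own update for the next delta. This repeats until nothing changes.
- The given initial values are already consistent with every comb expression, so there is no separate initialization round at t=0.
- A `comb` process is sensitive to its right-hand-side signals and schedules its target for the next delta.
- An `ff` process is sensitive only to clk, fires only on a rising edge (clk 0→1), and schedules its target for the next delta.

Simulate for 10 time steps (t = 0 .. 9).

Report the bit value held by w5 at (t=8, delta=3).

t=0 Δ0: w5=1 w8=0 w6=1 w4=1 w1=1 w3=1 clk=0 w9=1 w0=0
  Δ1: clk:0→1
  Δ2: w0:0→1
  Δ3: w5:1→0
  Δ4: w1:1→0
  (4Δ to stable)
t=1 Δ0: w5=0 w8=0 w6=1 w4=1 w1=0 w3=1 clk=1 w9=1 w0=1
  Δ1: clk:1→0
  (1Δ to stable)
t=2 Δ0: w5=0 w8=0 w6=1 w4=1 w1=0 w3=1 clk=0 w9=1 w0=1
  Δ1: clk:0→1
  Δ2: w0:1→0
  Δ3: w5:0→1
  Δ4: w1:0→1
  (4Δ to stable)
t=3 Δ0: w5=1 w8=0 w6=1 w4=1 w1=1 w3=1 clk=1 w9=1 w0=0
  Δ1: clk:1→0
  (1Δ to stable)
t=4 Δ0: w5=1 w8=0 w6=1 w4=1 w1=1 w3=1 clk=0 w9=1 w0=0
  Δ1: clk:0→1
  Δ2: w0:0→1
  Δ3: w5:1→0
  Δ4: w1:1→0
  (4Δ to stable)
t=5 Δ0: w5=0 w8=0 w6=1 w4=1 w1=0 w3=1 clk=1 w9=1 w0=1
  Δ1: clk:1→0
  (1Δ to stable)
t=6 Δ0: w5=0 w8=0 w6=1 w4=1 w1=0 w3=1 clk=0 w9=1 w0=1
  Δ1: clk:0→1
  Δ2: w0:1→0
  Δ3: w5:0→1
  Δ4: w1:0→1
  (4Δ to stable)
t=7 Δ0: w5=1 w8=0 w6=1 w4=1 w1=1 w3=1 clk=1 w9=1 w0=0
  Δ1: clk:1→0
  (1Δ to stable)
t=8 Δ0: w5=1 w8=0 w6=1 w4=1 w1=1 w3=1 clk=0 w9=1 w0=0
  Δ1: clk:0→1
  Δ2: w0:0→1
  Δ3: w5:1→0
  Δ4: w1:1→0
  (4Δ to stable)
t=9 Δ0: w5=0 w8=0 w6=1 w4=1 w1=0 w3=1 clk=1 w9=1 w0=1
  Δ1: clk:1→0
  (1Δ to stable)

0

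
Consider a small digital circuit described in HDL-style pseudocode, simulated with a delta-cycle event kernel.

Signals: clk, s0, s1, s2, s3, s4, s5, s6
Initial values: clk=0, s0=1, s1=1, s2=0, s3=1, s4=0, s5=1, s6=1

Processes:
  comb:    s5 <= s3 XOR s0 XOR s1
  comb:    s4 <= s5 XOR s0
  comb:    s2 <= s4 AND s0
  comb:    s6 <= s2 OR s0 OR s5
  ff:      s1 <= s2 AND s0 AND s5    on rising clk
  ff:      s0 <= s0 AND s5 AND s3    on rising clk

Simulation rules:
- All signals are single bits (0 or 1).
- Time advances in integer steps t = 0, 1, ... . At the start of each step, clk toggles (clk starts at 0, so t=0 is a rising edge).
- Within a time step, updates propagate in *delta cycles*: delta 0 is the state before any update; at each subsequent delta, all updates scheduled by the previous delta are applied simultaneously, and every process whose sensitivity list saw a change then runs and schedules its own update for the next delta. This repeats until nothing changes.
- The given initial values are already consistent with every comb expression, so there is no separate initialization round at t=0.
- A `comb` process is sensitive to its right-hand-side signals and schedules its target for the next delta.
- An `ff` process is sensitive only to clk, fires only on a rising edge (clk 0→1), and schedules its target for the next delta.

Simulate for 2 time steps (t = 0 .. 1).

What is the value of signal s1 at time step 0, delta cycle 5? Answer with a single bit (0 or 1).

0

t=0 Δ0: s5=1 s1=1 s6=1 s4=0 s2=0 clk=0 s3=1 s0=1
  Δ1: clk:0→1
  Δ2: s1:1→0
  Δ3: s5:1→0
  Δ4: s4:0→1
  Δ5: s2:0→1
  (5Δ to stable)
t=1 Δ0: s5=0 s1=0 s6=1 s4=1 s2=1 clk=1 s3=1 s0=1
  Δ1: clk:1→0
  (1Δ to stable)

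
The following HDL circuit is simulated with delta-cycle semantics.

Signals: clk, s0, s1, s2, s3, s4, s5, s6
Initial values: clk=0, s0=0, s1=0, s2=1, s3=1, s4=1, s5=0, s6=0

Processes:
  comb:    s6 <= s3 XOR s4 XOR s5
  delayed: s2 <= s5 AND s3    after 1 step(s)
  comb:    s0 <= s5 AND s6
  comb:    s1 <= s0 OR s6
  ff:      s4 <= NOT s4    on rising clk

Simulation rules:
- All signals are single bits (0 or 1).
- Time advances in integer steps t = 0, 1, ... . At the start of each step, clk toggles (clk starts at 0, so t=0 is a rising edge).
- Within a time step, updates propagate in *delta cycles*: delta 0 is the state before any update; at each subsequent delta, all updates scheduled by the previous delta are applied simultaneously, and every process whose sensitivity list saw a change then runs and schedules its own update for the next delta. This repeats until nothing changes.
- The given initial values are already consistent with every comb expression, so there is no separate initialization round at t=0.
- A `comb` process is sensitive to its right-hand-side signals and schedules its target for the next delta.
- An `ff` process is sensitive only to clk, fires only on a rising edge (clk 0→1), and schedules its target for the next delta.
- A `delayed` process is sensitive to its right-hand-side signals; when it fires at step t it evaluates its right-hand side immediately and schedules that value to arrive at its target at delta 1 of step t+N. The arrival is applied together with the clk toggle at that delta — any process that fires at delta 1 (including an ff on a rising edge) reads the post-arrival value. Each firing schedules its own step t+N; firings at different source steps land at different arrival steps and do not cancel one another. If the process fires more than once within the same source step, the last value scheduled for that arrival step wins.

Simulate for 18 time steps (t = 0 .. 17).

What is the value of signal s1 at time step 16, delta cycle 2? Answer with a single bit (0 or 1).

0

t=0 Δ0: clk=0 s0=0 s1=0 s5=0 s3=1 s2=1 s6=0 s4=1
  Δ1: clk:0→1
  Δ2: s4:1→0
  Δ3: s6:0→1
  Δ4: s1:0→1
  (4Δ to stable)
t=1 Δ0: clk=1 s0=0 s1=1 s5=0 s3=1 s2=1 s6=1 s4=0
  Δ1: clk:1→0
  (1Δ to stable)
t=2 Δ0: clk=0 s0=0 s1=1 s5=0 s3=1 s2=1 s6=1 s4=0
  Δ1: clk:0→1
  Δ2: s4:0→1
  Δ3: s6:1→0
  Δ4: s1:1→0
  (4Δ to stable)
t=3 Δ0: clk=1 s0=0 s1=0 s5=0 s3=1 s2=1 s6=0 s4=1
  Δ1: clk:1→0
  (1Δ to stable)
t=4 Δ0: clk=0 s0=0 s1=0 s5=0 s3=1 s2=1 s6=0 s4=1
  Δ1: clk:0→1
  Δ2: s4:1→0
  Δ3: s6:0→1
  Δ4: s1:0→1
  (4Δ to stable)
t=5 Δ0: clk=1 s0=0 s1=1 s5=0 s3=1 s2=1 s6=1 s4=0
  Δ1: clk:1→0
  (1Δ to stable)
t=6 Δ0: clk=0 s0=0 s1=1 s5=0 s3=1 s2=1 s6=1 s4=0
  Δ1: clk:0→1
  Δ2: s4:0→1
  Δ3: s6:1→0
  Δ4: s1:1→0
  (4Δ to stable)
t=7 Δ0: clk=1 s0=0 s1=0 s5=0 s3=1 s2=1 s6=0 s4=1
  Δ1: clk:1→0
  (1Δ to stable)
t=8 Δ0: clk=0 s0=0 s1=0 s5=0 s3=1 s2=1 s6=0 s4=1
  Δ1: clk:0→1
  Δ2: s4:1→0
  Δ3: s6:0→1
  Δ4: s1:0→1
  (4Δ to stable)
t=9 Δ0: clk=1 s0=0 s1=1 s5=0 s3=1 s2=1 s6=1 s4=0
  Δ1: clk:1→0
  (1Δ to stable)
t=10 Δ0: clk=0 s0=0 s1=1 s5=0 s3=1 s2=1 s6=1 s4=0
  Δ1: clk:0→1
  Δ2: s4:0→1
  Δ3: s6:1→0
  Δ4: s1:1→0
  (4Δ to stable)
t=11 Δ0: clk=1 s0=0 s1=0 s5=0 s3=1 s2=1 s6=0 s4=1
  Δ1: clk:1→0
  (1Δ to stable)
t=12 Δ0: clk=0 s0=0 s1=0 s5=0 s3=1 s2=1 s6=0 s4=1
  Δ1: clk:0→1
  Δ2: s4:1→0
  Δ3: s6:0→1
  Δ4: s1:0→1
  (4Δ to stable)
t=13 Δ0: clk=1 s0=0 s1=1 s5=0 s3=1 s2=1 s6=1 s4=0
  Δ1: clk:1→0
  (1Δ to stable)
t=14 Δ0: clk=0 s0=0 s1=1 s5=0 s3=1 s2=1 s6=1 s4=0
  Δ1: clk:0→1
  Δ2: s4:0→1
  Δ3: s6:1→0
  Δ4: s1:1→0
  (4Δ to stable)
t=15 Δ0: clk=1 s0=0 s1=0 s5=0 s3=1 s2=1 s6=0 s4=1
  Δ1: clk:1→0
  (1Δ to stable)
t=16 Δ0: clk=0 s0=0 s1=0 s5=0 s3=1 s2=1 s6=0 s4=1
  Δ1: clk:0→1
  Δ2: s4:1→0
  Δ3: s6:0→1
  Δ4: s1:0→1
  (4Δ to stable)
t=17 Δ0: clk=1 s0=0 s1=1 s5=0 s3=1 s2=1 s6=1 s4=0
  Δ1: clk:1→0
  (1Δ to stable)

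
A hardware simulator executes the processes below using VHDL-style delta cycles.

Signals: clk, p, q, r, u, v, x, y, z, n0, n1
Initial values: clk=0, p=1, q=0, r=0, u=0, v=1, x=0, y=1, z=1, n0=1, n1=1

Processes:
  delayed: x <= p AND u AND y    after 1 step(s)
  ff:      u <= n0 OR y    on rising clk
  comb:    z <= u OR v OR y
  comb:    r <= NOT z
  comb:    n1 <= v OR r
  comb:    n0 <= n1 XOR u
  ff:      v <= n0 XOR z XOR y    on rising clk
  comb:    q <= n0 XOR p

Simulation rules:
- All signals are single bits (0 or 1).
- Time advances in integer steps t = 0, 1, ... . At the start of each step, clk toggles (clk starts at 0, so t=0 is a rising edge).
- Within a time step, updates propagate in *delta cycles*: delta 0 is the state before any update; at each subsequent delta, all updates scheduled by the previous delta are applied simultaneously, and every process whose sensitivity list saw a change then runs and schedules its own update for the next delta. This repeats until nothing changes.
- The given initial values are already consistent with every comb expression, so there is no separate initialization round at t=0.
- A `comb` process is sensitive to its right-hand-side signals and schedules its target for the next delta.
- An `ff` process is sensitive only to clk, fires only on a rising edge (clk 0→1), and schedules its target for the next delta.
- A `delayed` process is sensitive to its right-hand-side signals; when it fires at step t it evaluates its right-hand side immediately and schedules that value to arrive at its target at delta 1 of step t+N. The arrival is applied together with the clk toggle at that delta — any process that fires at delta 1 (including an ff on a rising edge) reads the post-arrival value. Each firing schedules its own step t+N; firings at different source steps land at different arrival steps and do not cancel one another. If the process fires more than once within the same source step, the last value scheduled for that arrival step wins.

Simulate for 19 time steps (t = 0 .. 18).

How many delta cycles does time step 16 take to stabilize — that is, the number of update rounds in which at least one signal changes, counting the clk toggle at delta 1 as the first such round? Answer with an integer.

5

t=0 Δ0: r=0 p=1 n0=1 u=0 y=1 x=0 v=1 z=1 q=0 clk=0 n1=1
  Δ1: clk:0→1
  Δ2: u:0→1
  Δ3: n0:1→0
  Δ4: q:0→1
  (4Δ to stable)
t=1 Δ0: r=0 p=1 n0=0 u=1 y=1 x=0 v=1 z=1 q=1 clk=1 n1=1
  Δ1: x:0→1, clk:1→0
  (1Δ to stable)
t=2 Δ0: r=0 p=1 n0=0 u=1 y=1 x=1 v=1 z=1 q=1 clk=0 n1=1
  Δ1: clk:0→1
  Δ2: v:1→0
  Δ3: n1:1→0
  Δ4: n0:0→1
  Δ5: q:1→0
  (5Δ to stable)
t=3 Δ0: r=0 p=1 n0=1 u=1 y=1 x=1 v=0 z=1 q=0 clk=1 n1=0
  Δ1: clk:1→0
  (1Δ to stable)
t=4 Δ0: r=0 p=1 n0=1 u=1 y=1 x=1 v=0 z=1 q=0 clk=0 n1=0
  Δ1: clk:0→1
  Δ2: v:0→1
  Δ3: n1:0→1
  Δ4: n0:1→0
  Δ5: q:0→1
  (5Δ to stable)
t=5 Δ0: r=0 p=1 n0=0 u=1 y=1 x=1 v=1 z=1 q=1 clk=1 n1=1
  Δ1: clk:1→0
  (1Δ to stable)
t=6 Δ0: r=0 p=1 n0=0 u=1 y=1 x=1 v=1 z=1 q=1 clk=0 n1=1
  Δ1: clk:0→1
  Δ2: v:1→0
  Δ3: n1:1→0
  Δ4: n0:0→1
  Δ5: q:1→0
  (5Δ to stable)
t=7 Δ0: r=0 p=1 n0=1 u=1 y=1 x=1 v=0 z=1 q=0 clk=1 n1=0
  Δ1: clk:1→0
  (1Δ to stable)
t=8 Δ0: r=0 p=1 n0=1 u=1 y=1 x=1 v=0 z=1 q=0 clk=0 n1=0
  Δ1: clk:0→1
  Δ2: v:0→1
  Δ3: n1:0→1
  Δ4: n0:1→0
  Δ5: q:0→1
  (5Δ to stable)
t=9 Δ0: r=0 p=1 n0=0 u=1 y=1 x=1 v=1 z=1 q=1 clk=1 n1=1
  Δ1: clk:1→0
  (1Δ to stable)
t=10 Δ0: r=0 p=1 n0=0 u=1 y=1 x=1 v=1 z=1 q=1 clk=0 n1=1
  Δ1: clk:0→1
  Δ2: v:1→0
  Δ3: n1:1→0
  Δ4: n0:0→1
  Δ5: q:1→0
  (5Δ to stable)
t=11 Δ0: r=0 p=1 n0=1 u=1 y=1 x=1 v=0 z=1 q=0 clk=1 n1=0
  Δ1: clk:1→0
  (1Δ to stable)
t=12 Δ0: r=0 p=1 n0=1 u=1 y=1 x=1 v=0 z=1 q=0 clk=0 n1=0
  Δ1: clk:0→1
  Δ2: v:0→1
  Δ3: n1:0→1
  Δ4: n0:1→0
  Δ5: q:0→1
  (5Δ to stable)
t=13 Δ0: r=0 p=1 n0=0 u=1 y=1 x=1 v=1 z=1 q=1 clk=1 n1=1
  Δ1: clk:1→0
  (1Δ to stable)
t=14 Δ0: r=0 p=1 n0=0 u=1 y=1 x=1 v=1 z=1 q=1 clk=0 n1=1
  Δ1: clk:0→1
  Δ2: v:1→0
  Δ3: n1:1→0
  Δ4: n0:0→1
  Δ5: q:1→0
  (5Δ to stable)
t=15 Δ0: r=0 p=1 n0=1 u=1 y=1 x=1 v=0 z=1 q=0 clk=1 n1=0
  Δ1: clk:1→0
  (1Δ to stable)
t=16 Δ0: r=0 p=1 n0=1 u=1 y=1 x=1 v=0 z=1 q=0 clk=0 n1=0
  Δ1: clk:0→1
  Δ2: v:0→1
  Δ3: n1:0→1
  Δ4: n0:1→0
  Δ5: q:0→1
  (5Δ to stable)
t=17 Δ0: r=0 p=1 n0=0 u=1 y=1 x=1 v=1 z=1 q=1 clk=1 n1=1
  Δ1: clk:1→0
  (1Δ to stable)
t=18 Δ0: r=0 p=1 n0=0 u=1 y=1 x=1 v=1 z=1 q=1 clk=0 n1=1
  Δ1: clk:0→1
  Δ2: v:1→0
  Δ3: n1:1→0
  Δ4: n0:0→1
  Δ5: q:1→0
  (5Δ to stable)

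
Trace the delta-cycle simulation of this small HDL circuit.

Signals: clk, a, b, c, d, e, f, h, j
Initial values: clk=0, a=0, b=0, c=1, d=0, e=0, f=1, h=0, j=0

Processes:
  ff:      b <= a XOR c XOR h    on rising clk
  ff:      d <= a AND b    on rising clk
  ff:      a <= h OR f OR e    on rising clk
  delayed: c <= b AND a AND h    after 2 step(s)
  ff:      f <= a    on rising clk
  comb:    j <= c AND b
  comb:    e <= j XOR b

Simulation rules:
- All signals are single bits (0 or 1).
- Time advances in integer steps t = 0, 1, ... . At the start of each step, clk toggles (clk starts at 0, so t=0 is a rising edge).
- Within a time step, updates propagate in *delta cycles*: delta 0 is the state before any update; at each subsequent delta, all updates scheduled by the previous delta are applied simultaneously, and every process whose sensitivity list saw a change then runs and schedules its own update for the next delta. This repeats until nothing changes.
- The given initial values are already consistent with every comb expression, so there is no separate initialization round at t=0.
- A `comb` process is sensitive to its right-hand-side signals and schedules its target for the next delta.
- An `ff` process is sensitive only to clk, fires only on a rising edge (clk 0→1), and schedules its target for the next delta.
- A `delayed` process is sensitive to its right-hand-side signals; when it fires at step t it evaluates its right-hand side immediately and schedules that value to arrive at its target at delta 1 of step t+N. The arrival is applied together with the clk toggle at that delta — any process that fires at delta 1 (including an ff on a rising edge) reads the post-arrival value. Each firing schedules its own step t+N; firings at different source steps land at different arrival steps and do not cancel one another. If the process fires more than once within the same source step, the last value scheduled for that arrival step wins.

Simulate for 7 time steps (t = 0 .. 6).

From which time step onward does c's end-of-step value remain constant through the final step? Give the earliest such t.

t0.Δ0 j=0 d=0 f=1 b=0 e=0 h=0 clk=0 a=0 c=1
t0.Δ1 j=0 d=0 f=1 b=0 e=0 h=0 clk=1 a=0 c=1
t0.Δ2 j=0 d=0 f=0 b=1 e=0 h=0 clk=1 a=1 c=1
t0.Δ3 j=1 d=0 f=0 b=1 e=1 h=0 clk=1 a=1 c=1
t0.Δ4 j=1 d=0 f=0 b=1 e=0 h=0 clk=1 a=1 c=1
t1.Δ0 j=1 d=0 f=0 b=1 e=0 h=0 clk=1 a=1 c=1
t1.Δ1 j=1 d=0 f=0 b=1 e=0 h=0 clk=0 a=1 c=1
t2.Δ0 j=1 d=0 f=0 b=1 e=0 h=0 clk=0 a=1 c=1
t2.Δ1 j=1 d=0 f=0 b=1 e=0 h=0 clk=1 a=1 c=0
t2.Δ2 j=0 d=1 f=1 b=1 e=0 h=0 clk=1 a=0 c=0
t2.Δ3 j=0 d=1 f=1 b=1 e=1 h=0 clk=1 a=0 c=0
t3.Δ0 j=0 d=1 f=1 b=1 e=1 h=0 clk=1 a=0 c=0
t3.Δ1 j=0 d=1 f=1 b=1 e=1 h=0 clk=0 a=0 c=0
t4.Δ0 j=0 d=1 f=1 b=1 e=1 h=0 clk=0 a=0 c=0
t4.Δ1 j=0 d=1 f=1 b=1 e=1 h=0 clk=1 a=0 c=0
t4.Δ2 j=0 d=0 f=0 b=0 e=1 h=0 clk=1 a=1 c=0
t4.Δ3 j=0 d=0 f=0 b=0 e=0 h=0 clk=1 a=1 c=0
t5.Δ0 j=0 d=0 f=0 b=0 e=0 h=0 clk=1 a=1 c=0
t5.Δ1 j=0 d=0 f=0 b=0 e=0 h=0 clk=0 a=1 c=0
t6.Δ0 j=0 d=0 f=0 b=0 e=0 h=0 clk=0 a=1 c=0
t6.Δ1 j=0 d=0 f=0 b=0 e=0 h=0 clk=1 a=1 c=0
t6.Δ2 j=0 d=0 f=1 b=1 e=0 h=0 clk=1 a=0 c=0
t6.Δ3 j=0 d=0 f=1 b=1 e=1 h=0 clk=1 a=0 c=0

2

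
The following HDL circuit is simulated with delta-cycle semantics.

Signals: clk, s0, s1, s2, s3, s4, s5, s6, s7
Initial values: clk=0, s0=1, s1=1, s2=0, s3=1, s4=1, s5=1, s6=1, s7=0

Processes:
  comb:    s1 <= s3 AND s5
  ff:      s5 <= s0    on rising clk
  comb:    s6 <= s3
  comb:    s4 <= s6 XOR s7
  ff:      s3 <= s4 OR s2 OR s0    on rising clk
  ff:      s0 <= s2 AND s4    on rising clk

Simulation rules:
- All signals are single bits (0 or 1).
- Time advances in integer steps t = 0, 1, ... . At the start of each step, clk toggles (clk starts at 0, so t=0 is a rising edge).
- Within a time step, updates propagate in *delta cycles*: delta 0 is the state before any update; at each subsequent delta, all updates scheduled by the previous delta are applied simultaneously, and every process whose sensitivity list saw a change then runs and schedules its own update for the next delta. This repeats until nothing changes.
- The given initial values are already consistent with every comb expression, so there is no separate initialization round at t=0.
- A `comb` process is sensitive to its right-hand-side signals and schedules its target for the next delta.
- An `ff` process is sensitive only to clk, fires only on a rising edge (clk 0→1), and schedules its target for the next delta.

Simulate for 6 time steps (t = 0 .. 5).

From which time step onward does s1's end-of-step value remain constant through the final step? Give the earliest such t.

2

t=0 Δ0: s5=1 s4=1 s7=0 s3=1 s0=1 clk=0 s2=0 s6=1 s1=1
  Δ1: clk:0→1
  Δ2: s0:1→0
  (2Δ to stable)
t=1 Δ0: s5=1 s4=1 s7=0 s3=1 s0=0 clk=1 s2=0 s6=1 s1=1
  Δ1: clk:1→0
  (1Δ to stable)
t=2 Δ0: s5=1 s4=1 s7=0 s3=1 s0=0 clk=0 s2=0 s6=1 s1=1
  Δ1: clk:0→1
  Δ2: s5:1→0
  Δ3: s1:1→0
  (3Δ to stable)
t=3 Δ0: s5=0 s4=1 s7=0 s3=1 s0=0 clk=1 s2=0 s6=1 s1=0
  Δ1: clk:1→0
  (1Δ to stable)
t=4 Δ0: s5=0 s4=1 s7=0 s3=1 s0=0 clk=0 s2=0 s6=1 s1=0
  Δ1: clk:0→1
  (1Δ to stable)
t=5 Δ0: s5=0 s4=1 s7=0 s3=1 s0=0 clk=1 s2=0 s6=1 s1=0
  Δ1: clk:1→0
  (1Δ to stable)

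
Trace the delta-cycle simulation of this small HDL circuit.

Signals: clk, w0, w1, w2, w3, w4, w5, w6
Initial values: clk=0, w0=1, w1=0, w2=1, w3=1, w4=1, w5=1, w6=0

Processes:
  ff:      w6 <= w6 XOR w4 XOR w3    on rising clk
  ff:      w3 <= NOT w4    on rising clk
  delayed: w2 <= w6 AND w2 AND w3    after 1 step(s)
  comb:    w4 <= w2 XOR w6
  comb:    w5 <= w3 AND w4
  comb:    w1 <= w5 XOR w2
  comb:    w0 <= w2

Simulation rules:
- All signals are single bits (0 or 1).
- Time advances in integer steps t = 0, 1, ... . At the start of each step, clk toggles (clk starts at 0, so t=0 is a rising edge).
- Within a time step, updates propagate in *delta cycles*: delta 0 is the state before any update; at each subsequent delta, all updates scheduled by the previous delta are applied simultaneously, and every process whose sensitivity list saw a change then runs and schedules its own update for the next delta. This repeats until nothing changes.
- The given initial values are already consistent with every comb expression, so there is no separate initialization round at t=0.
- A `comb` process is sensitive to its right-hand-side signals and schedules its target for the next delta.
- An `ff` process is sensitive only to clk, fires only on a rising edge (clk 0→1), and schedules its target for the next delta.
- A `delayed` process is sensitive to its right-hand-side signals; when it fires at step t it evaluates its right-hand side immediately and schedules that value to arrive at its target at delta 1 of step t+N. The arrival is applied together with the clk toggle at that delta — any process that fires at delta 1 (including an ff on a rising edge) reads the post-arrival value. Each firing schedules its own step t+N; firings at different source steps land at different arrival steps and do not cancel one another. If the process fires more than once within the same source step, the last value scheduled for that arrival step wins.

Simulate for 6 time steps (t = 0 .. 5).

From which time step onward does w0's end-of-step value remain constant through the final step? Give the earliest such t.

1

[bits: w4,w0,clk,w5,w2,w1,w6,w3]
t=0: Δ0=11011001 Δ1=11111001 Δ2=11111000 Δ3=11101000 Δ4=11101100 | 4Δ
t=1: Δ0=11101100 Δ1=11000100 Δ2=00000000 | 2Δ
t=2: Δ0=00000000 Δ1=00100000 Δ2=00100001 | 2Δ
t=3: Δ0=00100001 Δ1=00000001 | 1Δ
t=4: Δ0=00000001 Δ1=00100001 Δ2=00100011 Δ3=10100011 Δ4=10110011 Δ5=10110111 | 5Δ
t=5: Δ0=10110111 Δ1=10010111 | 1Δ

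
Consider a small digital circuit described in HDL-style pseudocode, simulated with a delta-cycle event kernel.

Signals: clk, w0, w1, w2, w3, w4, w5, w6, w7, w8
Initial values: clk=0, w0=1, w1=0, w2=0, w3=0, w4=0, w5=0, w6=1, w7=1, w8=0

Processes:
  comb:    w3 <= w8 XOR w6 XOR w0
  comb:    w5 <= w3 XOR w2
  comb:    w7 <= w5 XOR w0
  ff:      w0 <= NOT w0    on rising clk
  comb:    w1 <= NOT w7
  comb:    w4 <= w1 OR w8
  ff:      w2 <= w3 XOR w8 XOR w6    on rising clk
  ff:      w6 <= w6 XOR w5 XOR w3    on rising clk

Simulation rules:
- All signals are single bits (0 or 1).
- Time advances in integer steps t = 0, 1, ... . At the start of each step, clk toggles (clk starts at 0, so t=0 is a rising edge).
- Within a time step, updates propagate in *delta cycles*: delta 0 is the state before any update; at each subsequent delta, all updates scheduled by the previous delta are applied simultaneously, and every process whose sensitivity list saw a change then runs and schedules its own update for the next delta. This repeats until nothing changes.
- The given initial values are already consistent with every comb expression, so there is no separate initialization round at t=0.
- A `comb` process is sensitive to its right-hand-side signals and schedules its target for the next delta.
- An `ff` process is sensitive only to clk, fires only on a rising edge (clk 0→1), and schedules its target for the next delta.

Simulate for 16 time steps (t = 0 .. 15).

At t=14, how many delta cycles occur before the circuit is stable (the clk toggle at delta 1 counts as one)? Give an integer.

t0.Δ0 w7=1 w3=0 w0=1 clk=0 w1=0 w4=0 w6=1 w5=0 w8=0 w2=0
t0.Δ1 w7=1 w3=0 w0=1 clk=1 w1=0 w4=0 w6=1 w5=0 w8=0 w2=0
t0.Δ2 w7=1 w3=0 w0=0 clk=1 w1=0 w4=0 w6=1 w5=0 w8=0 w2=1
t0.Δ3 w7=0 w3=1 w0=0 clk=1 w1=0 w4=0 w6=1 w5=1 w8=0 w2=1
t0.Δ4 w7=1 w3=1 w0=0 clk=1 w1=1 w4=0 w6=1 w5=0 w8=0 w2=1
t0.Δ5 w7=0 w3=1 w0=0 clk=1 w1=0 w4=1 w6=1 w5=0 w8=0 w2=1
t0.Δ6 w7=0 w3=1 w0=0 clk=1 w1=1 w4=0 w6=1 w5=0 w8=0 w2=1
t0.Δ7 w7=0 w3=1 w0=0 clk=1 w1=1 w4=1 w6=1 w5=0 w8=0 w2=1
t1.Δ0 w7=0 w3=1 w0=0 clk=1 w1=1 w4=1 w6=1 w5=0 w8=0 w2=1
t1.Δ1 w7=0 w3=1 w0=0 clk=0 w1=1 w4=1 w6=1 w5=0 w8=0 w2=1
t2.Δ0 w7=0 w3=1 w0=0 clk=0 w1=1 w4=1 w6=1 w5=0 w8=0 w2=1
t2.Δ1 w7=0 w3=1 w0=0 clk=1 w1=1 w4=1 w6=1 w5=0 w8=0 w2=1
t2.Δ2 w7=0 w3=1 w0=1 clk=1 w1=1 w4=1 w6=0 w5=0 w8=0 w2=0
t2.Δ3 w7=1 w3=1 w0=1 clk=1 w1=1 w4=1 w6=0 w5=1 w8=0 w2=0
t2.Δ4 w7=0 w3=1 w0=1 clk=1 w1=0 w4=1 w6=0 w5=1 w8=0 w2=0
t2.Δ5 w7=0 w3=1 w0=1 clk=1 w1=1 w4=0 w6=0 w5=1 w8=0 w2=0
t2.Δ6 w7=0 w3=1 w0=1 clk=1 w1=1 w4=1 w6=0 w5=1 w8=0 w2=0
t3.Δ0 w7=0 w3=1 w0=1 clk=1 w1=1 w4=1 w6=0 w5=1 w8=0 w2=0
t3.Δ1 w7=0 w3=1 w0=1 clk=0 w1=1 w4=1 w6=0 w5=1 w8=0 w2=0
t4.Δ0 w7=0 w3=1 w0=1 clk=0 w1=1 w4=1 w6=0 w5=1 w8=0 w2=0
t4.Δ1 w7=0 w3=1 w0=1 clk=1 w1=1 w4=1 w6=0 w5=1 w8=0 w2=0
t4.Δ2 w7=0 w3=1 w0=0 clk=1 w1=1 w4=1 w6=0 w5=1 w8=0 w2=1
t4.Δ3 w7=1 w3=0 w0=0 clk=1 w1=1 w4=1 w6=0 w5=0 w8=0 w2=1
t4.Δ4 w7=0 w3=0 w0=0 clk=1 w1=0 w4=1 w6=0 w5=1 w8=0 w2=1
t4.Δ5 w7=1 w3=0 w0=0 clk=1 w1=1 w4=0 w6=0 w5=1 w8=0 w2=1
t4.Δ6 w7=1 w3=0 w0=0 clk=1 w1=0 w4=1 w6=0 w5=1 w8=0 w2=1
t4.Δ7 w7=1 w3=0 w0=0 clk=1 w1=0 w4=0 w6=0 w5=1 w8=0 w2=1
t5.Δ0 w7=1 w3=0 w0=0 clk=1 w1=0 w4=0 w6=0 w5=1 w8=0 w2=1
t5.Δ1 w7=1 w3=0 w0=0 clk=0 w1=0 w4=0 w6=0 w5=1 w8=0 w2=1
t6.Δ0 w7=1 w3=0 w0=0 clk=0 w1=0 w4=0 w6=0 w5=1 w8=0 w2=1
t6.Δ1 w7=1 w3=0 w0=0 clk=1 w1=0 w4=0 w6=0 w5=1 w8=0 w2=1
t6.Δ2 w7=1 w3=0 w0=1 clk=1 w1=0 w4=0 w6=1 w5=1 w8=0 w2=0
t6.Δ3 w7=0 w3=0 w0=1 clk=1 w1=0 w4=0 w6=1 w5=0 w8=0 w2=0
t6.Δ4 w7=1 w3=0 w0=1 clk=1 w1=1 w4=0 w6=1 w5=0 w8=0 w2=0
t6.Δ5 w7=1 w3=0 w0=1 clk=1 w1=0 w4=1 w6=1 w5=0 w8=0 w2=0
t6.Δ6 w7=1 w3=0 w0=1 clk=1 w1=0 w4=0 w6=1 w5=0 w8=0 w2=0
t7.Δ0 w7=1 w3=0 w0=1 clk=1 w1=0 w4=0 w6=1 w5=0 w8=0 w2=0
t7.Δ1 w7=1 w3=0 w0=1 clk=0 w1=0 w4=0 w6=1 w5=0 w8=0 w2=0
t8.Δ0 w7=1 w3=0 w0=1 clk=0 w1=0 w4=0 w6=1 w5=0 w8=0 w2=0
t8.Δ1 w7=1 w3=0 w0=1 clk=1 w1=0 w4=0 w6=1 w5=0 w8=0 w2=0
t8.Δ2 w7=1 w3=0 w0=0 clk=1 w1=0 w4=0 w6=1 w5=0 w8=0 w2=1
t8.Δ3 w7=0 w3=1 w0=0 clk=1 w1=0 w4=0 w6=1 w5=1 w8=0 w2=1
t8.Δ4 w7=1 w3=1 w0=0 clk=1 w1=1 w4=0 w6=1 w5=0 w8=0 w2=1
t8.Δ5 w7=0 w3=1 w0=0 clk=1 w1=0 w4=1 w6=1 w5=0 w8=0 w2=1
t8.Δ6 w7=0 w3=1 w0=0 clk=1 w1=1 w4=0 w6=1 w5=0 w8=0 w2=1
t8.Δ7 w7=0 w3=1 w0=0 clk=1 w1=1 w4=1 w6=1 w5=0 w8=0 w2=1
t9.Δ0 w7=0 w3=1 w0=0 clk=1 w1=1 w4=1 w6=1 w5=0 w8=0 w2=1
t9.Δ1 w7=0 w3=1 w0=0 clk=0 w1=1 w4=1 w6=1 w5=0 w8=0 w2=1
t10.Δ0 w7=0 w3=1 w0=0 clk=0 w1=1 w4=1 w6=1 w5=0 w8=0 w2=1
t10.Δ1 w7=0 w3=1 w0=0 clk=1 w1=1 w4=1 w6=1 w5=0 w8=0 w2=1
t10.Δ2 w7=0 w3=1 w0=1 clk=1 w1=1 w4=1 w6=0 w5=0 w8=0 w2=0
t10.Δ3 w7=1 w3=1 w0=1 clk=1 w1=1 w4=1 w6=0 w5=1 w8=0 w2=0
t10.Δ4 w7=0 w3=1 w0=1 clk=1 w1=0 w4=1 w6=0 w5=1 w8=0 w2=0
t10.Δ5 w7=0 w3=1 w0=1 clk=1 w1=1 w4=0 w6=0 w5=1 w8=0 w2=0
t10.Δ6 w7=0 w3=1 w0=1 clk=1 w1=1 w4=1 w6=0 w5=1 w8=0 w2=0
t11.Δ0 w7=0 w3=1 w0=1 clk=1 w1=1 w4=1 w6=0 w5=1 w8=0 w2=0
t11.Δ1 w7=0 w3=1 w0=1 clk=0 w1=1 w4=1 w6=0 w5=1 w8=0 w2=0
t12.Δ0 w7=0 w3=1 w0=1 clk=0 w1=1 w4=1 w6=0 w5=1 w8=0 w2=0
t12.Δ1 w7=0 w3=1 w0=1 clk=1 w1=1 w4=1 w6=0 w5=1 w8=0 w2=0
t12.Δ2 w7=0 w3=1 w0=0 clk=1 w1=1 w4=1 w6=0 w5=1 w8=0 w2=1
t12.Δ3 w7=1 w3=0 w0=0 clk=1 w1=1 w4=1 w6=0 w5=0 w8=0 w2=1
t12.Δ4 w7=0 w3=0 w0=0 clk=1 w1=0 w4=1 w6=0 w5=1 w8=0 w2=1
t12.Δ5 w7=1 w3=0 w0=0 clk=1 w1=1 w4=0 w6=0 w5=1 w8=0 w2=1
t12.Δ6 w7=1 w3=0 w0=0 clk=1 w1=0 w4=1 w6=0 w5=1 w8=0 w2=1
t12.Δ7 w7=1 w3=0 w0=0 clk=1 w1=0 w4=0 w6=0 w5=1 w8=0 w2=1
t13.Δ0 w7=1 w3=0 w0=0 clk=1 w1=0 w4=0 w6=0 w5=1 w8=0 w2=1
t13.Δ1 w7=1 w3=0 w0=0 clk=0 w1=0 w4=0 w6=0 w5=1 w8=0 w2=1
t14.Δ0 w7=1 w3=0 w0=0 clk=0 w1=0 w4=0 w6=0 w5=1 w8=0 w2=1
t14.Δ1 w7=1 w3=0 w0=0 clk=1 w1=0 w4=0 w6=0 w5=1 w8=0 w2=1
t14.Δ2 w7=1 w3=0 w0=1 clk=1 w1=0 w4=0 w6=1 w5=1 w8=0 w2=0
t14.Δ3 w7=0 w3=0 w0=1 clk=1 w1=0 w4=0 w6=1 w5=0 w8=0 w2=0
t14.Δ4 w7=1 w3=0 w0=1 clk=1 w1=1 w4=0 w6=1 w5=0 w8=0 w2=0
t14.Δ5 w7=1 w3=0 w0=1 clk=1 w1=0 w4=1 w6=1 w5=0 w8=0 w2=0
t14.Δ6 w7=1 w3=0 w0=1 clk=1 w1=0 w4=0 w6=1 w5=0 w8=0 w2=0
t15.Δ0 w7=1 w3=0 w0=1 clk=1 w1=0 w4=0 w6=1 w5=0 w8=0 w2=0
t15.Δ1 w7=1 w3=0 w0=1 clk=0 w1=0 w4=0 w6=1 w5=0 w8=0 w2=0

6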